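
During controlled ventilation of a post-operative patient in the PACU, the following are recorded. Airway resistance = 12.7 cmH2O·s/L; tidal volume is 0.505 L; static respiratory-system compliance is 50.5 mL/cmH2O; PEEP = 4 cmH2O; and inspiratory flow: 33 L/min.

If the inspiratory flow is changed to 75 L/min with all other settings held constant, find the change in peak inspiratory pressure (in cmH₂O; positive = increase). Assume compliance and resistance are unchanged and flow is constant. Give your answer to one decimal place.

Flow: 33 L/min ÷ 60 = 0.55 L/s.
New flow: 75 L/min ÷ 60 = 1.25 L/s.
PIP = Vt/C + R·V̇ + PEEP (constant-flow equation of motion).
Only the resistive term changes: ΔPIP = R × ΔV̇ = 12.7 × (1.25 − 0.55) = 12.7 × 0.7 = 8.89 cmH2O.

8.9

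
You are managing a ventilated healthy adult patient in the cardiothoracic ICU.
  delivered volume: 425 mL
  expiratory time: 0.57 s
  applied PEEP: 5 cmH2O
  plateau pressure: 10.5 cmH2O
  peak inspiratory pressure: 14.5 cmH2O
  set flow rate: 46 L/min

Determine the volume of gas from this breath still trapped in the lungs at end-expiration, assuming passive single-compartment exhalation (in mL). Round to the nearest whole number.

Flow: 46 L/min ÷ 60 = 0.7667 L/s.
R = (PIP − Pplat)/V̇ = (14.5 − 10.5) / 0.7667 = 4.0/0.7667 = 5.217 cmH2O·s/L.
C = Vt/(Pplat − PEEP) = 425.0 / (10.5 − 5) = 425.0/5.5 = 77.273 mL/cmH2O.
τ = R × C = 5.217 × 0.07727 L/cmH2O = 0.4031 s.
Fraction remaining = e^(−Te/τ) = e^(−0.57/0.4031) = 0.2432.
Trapped volume = 425.0 × 0.2432 = 103.36 mL.

103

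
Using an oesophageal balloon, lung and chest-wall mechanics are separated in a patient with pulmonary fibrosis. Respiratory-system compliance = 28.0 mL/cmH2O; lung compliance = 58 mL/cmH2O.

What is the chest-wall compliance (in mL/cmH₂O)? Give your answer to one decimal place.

1/Ccw = 1/Crs − 1/CL.
1/Ccw = 1/28.0 − 1/58 = 0.01847.
Ccw = 54.142 mL/cmH2O.

54.1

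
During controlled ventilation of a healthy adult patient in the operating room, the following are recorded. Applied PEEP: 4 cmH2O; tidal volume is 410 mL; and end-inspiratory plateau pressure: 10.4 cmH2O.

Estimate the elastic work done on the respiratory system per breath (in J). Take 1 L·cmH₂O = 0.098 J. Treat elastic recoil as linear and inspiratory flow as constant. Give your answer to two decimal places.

0.13

Elastic work ≈ ½ × (Pplat − PEEP) × Vt = 0.5 × (10.4 − 4) × 0.410 L = 0.5 × 6.4 × 0.410 = 1.312 L·cmH2O.
× 0.098 J/(L·cmH2O) → 0.1286 J.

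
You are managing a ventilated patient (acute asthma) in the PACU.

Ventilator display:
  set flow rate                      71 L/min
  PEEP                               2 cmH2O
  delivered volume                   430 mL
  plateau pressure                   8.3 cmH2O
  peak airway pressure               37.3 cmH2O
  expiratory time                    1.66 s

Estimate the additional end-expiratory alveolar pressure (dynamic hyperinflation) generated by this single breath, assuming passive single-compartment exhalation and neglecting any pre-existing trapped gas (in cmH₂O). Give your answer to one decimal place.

2.3

Flow: 71 L/min ÷ 60 = 1.1833 L/s.
R = (PIP − Pplat)/V̇ = (37.3 − 8.3) / 1.1833 = 29.0/1.1833 = 24.508 cmH2O·s/L.
C = Vt/(Pplat − PEEP) = 430.0 / (8.3 − 2) = 430.0/6.3 = 68.254 mL/cmH2O.
τ = R × C = 24.508 × 0.06825 L/cmH2O = 1.673 s.
Fraction remaining = e^(−Te/τ) = e^(−1.66/1.673) = 0.3707; trapped volume = 430.0 × 0.3707 = 159.4 mL.
Additional alveolar pressure from trapping ≈ V_trapped / C = 159.4 / 68.254 = 2.335 cmH2O.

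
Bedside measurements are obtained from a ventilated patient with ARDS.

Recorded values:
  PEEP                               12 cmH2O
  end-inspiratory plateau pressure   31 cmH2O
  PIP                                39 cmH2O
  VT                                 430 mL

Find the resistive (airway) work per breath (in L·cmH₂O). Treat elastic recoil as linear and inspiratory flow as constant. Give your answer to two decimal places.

With constant inspiratory flow the resistive pressure is constant at PIP − Pplat = 39 − 31 = 8.0 cmH2O, so resistive work = 8.0 × 0.430 = 3.44 L·cmH2O.

3.44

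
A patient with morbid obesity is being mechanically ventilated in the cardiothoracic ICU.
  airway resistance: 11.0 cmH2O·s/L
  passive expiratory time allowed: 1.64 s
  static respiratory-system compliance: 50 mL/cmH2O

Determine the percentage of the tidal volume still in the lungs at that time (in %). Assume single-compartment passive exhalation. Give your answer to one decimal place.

5.1

τ = R × C = 11.0 × 50 mL/cmH2O = 11.0 × 0.050 L/cmH2O = 0.55 s.
Passive exhalation: V(t)/V₀ = e^(−t/τ) = e^(−1.64/0.55) = 0.0507.
Fraction remaining = 0.0507 → 5.07%.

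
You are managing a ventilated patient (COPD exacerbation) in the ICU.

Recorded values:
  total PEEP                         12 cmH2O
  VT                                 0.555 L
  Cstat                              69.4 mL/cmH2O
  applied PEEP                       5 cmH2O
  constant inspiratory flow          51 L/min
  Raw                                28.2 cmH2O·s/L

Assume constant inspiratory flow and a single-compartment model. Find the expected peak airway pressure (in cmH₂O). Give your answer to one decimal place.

Flow: 51 L/min ÷ 60 = 0.85 L/s.
Total PEEP = 12 cmH2O (set 5 + intrinsic 7); this is the baseline alveolar pressure.
Equation of motion (constant flow): PIP = Vt/C + R·V̇ + PEEP.
PIP = 555/69.4 + 28.2×0.85 + 12 = 7.997 + 23.97 + 12 = 43.967 cmH2O.

44.0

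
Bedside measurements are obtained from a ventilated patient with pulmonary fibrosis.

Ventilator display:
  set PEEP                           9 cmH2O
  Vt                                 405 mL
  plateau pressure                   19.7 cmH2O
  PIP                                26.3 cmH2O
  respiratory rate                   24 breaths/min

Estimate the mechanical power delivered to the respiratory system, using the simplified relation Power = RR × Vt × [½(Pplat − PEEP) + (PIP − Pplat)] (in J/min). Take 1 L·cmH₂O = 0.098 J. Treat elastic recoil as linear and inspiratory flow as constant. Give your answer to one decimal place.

Per-breath work = Vt × [½(Pplat−PEEP) + (PIP−Pplat)] = 0.405 × [0.5×10.7 + 6.6] = 0.405 × 11.95 = 4.84 L·cmH2O.
Power = 24 × 4.84 = 116.16 L·cmH2O/min.
× 0.098 J/(L·cmH2O) → 11.384 J/min.

11.4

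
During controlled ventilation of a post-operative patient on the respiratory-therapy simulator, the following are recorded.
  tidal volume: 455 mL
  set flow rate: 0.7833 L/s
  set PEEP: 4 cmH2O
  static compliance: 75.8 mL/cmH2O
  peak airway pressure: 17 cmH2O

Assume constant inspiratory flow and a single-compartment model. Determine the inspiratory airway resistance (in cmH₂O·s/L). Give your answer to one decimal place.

8.9

Equation of motion (constant flow): PIP = Vt/C + R·V̇ + PEEP.
R·V̇ = PIP − Vt/C − PEEP = 17 − 455/75.8 − 4 = 17 − 6.003 − 4 = 6.997 cmH2O.
R = 6.997 / 0.7833 = 8.933 cmH2O·s/L.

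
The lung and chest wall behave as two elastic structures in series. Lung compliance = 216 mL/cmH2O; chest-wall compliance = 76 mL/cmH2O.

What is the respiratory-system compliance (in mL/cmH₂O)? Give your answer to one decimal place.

Lung and chest wall are elastances in series: 1/Crs = 1/CL + 1/Ccw.
1/Crs = 1/216 + 1/76 = 0.01779.
Crs = 56.211 mL/cmH2O.

56.2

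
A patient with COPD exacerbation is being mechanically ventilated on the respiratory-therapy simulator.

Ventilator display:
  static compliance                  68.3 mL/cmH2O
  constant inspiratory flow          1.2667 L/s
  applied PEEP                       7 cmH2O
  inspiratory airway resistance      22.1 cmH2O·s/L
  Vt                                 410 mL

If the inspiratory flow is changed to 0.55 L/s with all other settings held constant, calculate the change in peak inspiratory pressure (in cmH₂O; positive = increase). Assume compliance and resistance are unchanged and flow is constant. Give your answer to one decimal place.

-15.8

PIP = Vt/C + R·V̇ + PEEP (constant-flow equation of motion).
Only the resistive term changes: ΔPIP = R × ΔV̇ = 22.1 × (0.55 − 1.2667) = 22.1 × -0.7167 = -15.839 cmH2O.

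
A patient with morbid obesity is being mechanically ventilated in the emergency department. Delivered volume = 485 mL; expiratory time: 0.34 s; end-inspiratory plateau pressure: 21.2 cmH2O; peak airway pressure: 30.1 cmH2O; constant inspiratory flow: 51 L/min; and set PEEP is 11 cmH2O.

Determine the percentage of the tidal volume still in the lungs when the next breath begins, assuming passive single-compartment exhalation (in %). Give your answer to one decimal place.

50.5

Flow: 51 L/min ÷ 60 = 0.85 L/s.
R = (PIP − Pplat)/V̇ = (30.1 − 21.2) / 0.85 = 8.9/0.85 = 10.471 cmH2O·s/L.
C = Vt/(Pplat − PEEP) = 485.0 / (21.2 − 11) = 485.0/10.2 = 47.549 mL/cmH2O.
τ = R × C = 10.471 × 0.04755 L/cmH2O = 0.4979 s.
Fraction remaining at end-expiration = e^(−Te/τ) = e^(−0.34/0.4979) = 0.5052 → 50.52%.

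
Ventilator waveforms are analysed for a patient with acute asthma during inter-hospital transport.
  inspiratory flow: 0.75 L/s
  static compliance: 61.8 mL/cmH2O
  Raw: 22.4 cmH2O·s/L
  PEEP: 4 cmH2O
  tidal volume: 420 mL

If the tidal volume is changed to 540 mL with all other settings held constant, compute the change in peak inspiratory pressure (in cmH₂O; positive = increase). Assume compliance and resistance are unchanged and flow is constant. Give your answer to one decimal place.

1.9

PIP = Vt/C + R·V̇ + PEEP (constant-flow equation of motion).
Only the elastic term changes: ΔPIP = ΔVt / C = (540 − 420) / 61.8 = 1.942 cmH2O.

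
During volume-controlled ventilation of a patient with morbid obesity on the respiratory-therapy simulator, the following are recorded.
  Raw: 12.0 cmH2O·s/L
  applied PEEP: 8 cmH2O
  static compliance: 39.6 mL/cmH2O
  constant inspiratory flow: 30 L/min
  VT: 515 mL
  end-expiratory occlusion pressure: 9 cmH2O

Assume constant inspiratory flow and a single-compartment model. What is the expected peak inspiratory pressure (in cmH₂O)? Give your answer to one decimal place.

Flow: 30 L/min ÷ 60 = 0.5 L/s.
Total PEEP = 9 cmH2O (set 8 + intrinsic 1); this is the baseline alveolar pressure.
Equation of motion (constant flow): PIP = Vt/C + R·V̇ + PEEP.
PIP = 515/39.6 + 12.0×0.5 + 9 = 13.005 + 6.0 + 9 = 28.005 cmH2O.

28.0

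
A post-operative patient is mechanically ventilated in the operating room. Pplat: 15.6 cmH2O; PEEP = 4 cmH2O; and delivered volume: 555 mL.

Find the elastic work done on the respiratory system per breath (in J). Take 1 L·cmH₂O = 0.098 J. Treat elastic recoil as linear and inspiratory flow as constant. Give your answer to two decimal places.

Elastic work ≈ ½ × (Pplat − PEEP) × Vt = 0.5 × (15.6 − 4) × 0.555 L = 0.5 × 11.6 × 0.555 = 3.219 L·cmH2O.
× 0.098 J/(L·cmH2O) → 0.3155 J.

0.32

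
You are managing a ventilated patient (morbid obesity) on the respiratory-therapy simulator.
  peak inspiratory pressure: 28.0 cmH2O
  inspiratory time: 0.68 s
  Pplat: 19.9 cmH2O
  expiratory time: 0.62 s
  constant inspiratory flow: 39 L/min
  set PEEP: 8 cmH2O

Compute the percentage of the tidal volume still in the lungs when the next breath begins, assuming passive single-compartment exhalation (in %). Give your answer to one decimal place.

26.2

Flow: 39 L/min ÷ 60 = 0.65 L/s.
Vt = flow × Ti = 0.65 L/s × 0.68 s × 1000 mL/L = 442.0 mL.
R = (PIP − Pplat)/V̇ = (28.0 − 19.9) / 0.65 = 8.1/0.65 = 12.462 cmH2O·s/L.
C = Vt/(Pplat − PEEP) = 442.0 / (19.9 − 8) = 442.0/11.9 = 37.143 mL/cmH2O.
τ = R × C = 12.462 × 0.03714 L/cmH2O = 0.4628 s.
Fraction remaining at end-expiration = e^(−Te/τ) = e^(−0.62/0.4628) = 0.2619 → 26.19%.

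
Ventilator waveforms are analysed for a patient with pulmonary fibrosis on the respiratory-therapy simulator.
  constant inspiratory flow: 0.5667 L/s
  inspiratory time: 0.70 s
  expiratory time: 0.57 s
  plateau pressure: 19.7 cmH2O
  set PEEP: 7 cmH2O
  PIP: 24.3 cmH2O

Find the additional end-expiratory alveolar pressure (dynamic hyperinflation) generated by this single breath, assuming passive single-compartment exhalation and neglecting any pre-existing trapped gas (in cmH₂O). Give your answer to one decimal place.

Vt = flow × Ti = 0.5667 L/s × 0.70 s × 1000 mL/L = 396.69 mL.
R = (PIP − Pplat)/V̇ = (24.3 − 19.7) / 0.5667 = 4.6/0.5667 = 8.117 cmH2O·s/L.
C = Vt/(Pplat − PEEP) = 396.69 / (19.7 − 7) = 396.69/12.7 = 31.235 mL/cmH2O.
τ = R × C = 8.117 × 0.03124 L/cmH2O = 0.2536 s.
Fraction remaining = e^(−Te/τ) = e^(−0.57/0.2536) = 0.1056; trapped volume = 396.69 × 0.1056 = 41.89 mL.
Additional alveolar pressure from trapping ≈ V_trapped / C = 41.89 / 31.235 = 1.341 cmH2O.

1.3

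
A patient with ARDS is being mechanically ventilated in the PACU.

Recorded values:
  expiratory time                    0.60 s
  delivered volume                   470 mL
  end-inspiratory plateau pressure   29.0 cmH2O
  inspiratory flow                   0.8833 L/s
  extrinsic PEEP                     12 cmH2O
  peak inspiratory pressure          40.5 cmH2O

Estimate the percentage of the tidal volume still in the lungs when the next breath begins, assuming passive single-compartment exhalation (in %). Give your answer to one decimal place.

R = (PIP − Pplat)/V̇ = (40.5 − 29.0) / 0.8833 = 11.5/0.8833 = 13.019 cmH2O·s/L.
C = Vt/(Pplat − PEEP) = 470.0 / (29.0 − 12) = 470.0/17.0 = 27.647 mL/cmH2O.
τ = R × C = 13.019 × 0.02765 L/cmH2O = 0.36 s.
Fraction remaining at end-expiration = e^(−Te/τ) = e^(−0.60/0.36) = 0.1889 → 18.89%.

18.9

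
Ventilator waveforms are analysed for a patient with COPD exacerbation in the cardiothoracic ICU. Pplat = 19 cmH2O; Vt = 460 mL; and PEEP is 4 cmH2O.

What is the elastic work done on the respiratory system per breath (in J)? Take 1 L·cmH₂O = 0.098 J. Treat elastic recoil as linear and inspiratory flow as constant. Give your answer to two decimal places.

0.34

Elastic work ≈ ½ × (Pplat − PEEP) × Vt = 0.5 × (19 − 4) × 0.460 L = 0.5 × 15.0 × 0.460 = 3.45 L·cmH2O.
× 0.098 J/(L·cmH2O) → 0.3381 J.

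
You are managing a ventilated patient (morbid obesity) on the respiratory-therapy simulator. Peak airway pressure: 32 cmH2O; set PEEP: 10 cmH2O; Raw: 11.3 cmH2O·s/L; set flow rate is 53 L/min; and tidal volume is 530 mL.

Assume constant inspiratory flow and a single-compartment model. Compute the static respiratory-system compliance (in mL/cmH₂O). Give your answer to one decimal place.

44.1

Flow: 53 L/min ÷ 60 = 0.8833 L/s.
Equation of motion (constant flow): PIP = Vt/C + R·V̇ + PEEP.
Vt/C = PIP − R·V̇ − PEEP = 32 − 11.3×0.8833 − 10 = 32 − 9.981 − 10 = 12.019 cmH2O.
C = Vt / 12.019 = 530 / 12.019 = 44.097 mL/cmH2O.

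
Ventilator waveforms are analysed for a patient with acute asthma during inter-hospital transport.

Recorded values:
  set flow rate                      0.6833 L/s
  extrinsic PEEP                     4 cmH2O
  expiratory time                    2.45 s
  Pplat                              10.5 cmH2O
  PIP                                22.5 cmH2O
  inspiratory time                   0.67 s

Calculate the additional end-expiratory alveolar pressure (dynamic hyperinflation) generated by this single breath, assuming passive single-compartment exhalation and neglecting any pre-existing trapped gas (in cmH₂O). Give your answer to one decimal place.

0.9

Vt = flow × Ti = 0.6833 L/s × 0.67 s × 1000 mL/L = 457.81 mL.
R = (PIP − Pplat)/V̇ = (22.5 − 10.5) / 0.6833 = 12.0/0.6833 = 17.562 cmH2O·s/L.
C = Vt/(Pplat − PEEP) = 457.81 / (10.5 − 4) = 457.81/6.5 = 70.432 mL/cmH2O.
τ = R × C = 17.562 × 0.07043 L/cmH2O = 1.237 s.
Fraction remaining = e^(−Te/τ) = e^(−2.45/1.237) = 0.138; trapped volume = 457.81 × 0.138 = 63.178 mL.
Additional alveolar pressure from trapping ≈ V_trapped / C = 63.178 / 70.432 = 0.897 cmH2O.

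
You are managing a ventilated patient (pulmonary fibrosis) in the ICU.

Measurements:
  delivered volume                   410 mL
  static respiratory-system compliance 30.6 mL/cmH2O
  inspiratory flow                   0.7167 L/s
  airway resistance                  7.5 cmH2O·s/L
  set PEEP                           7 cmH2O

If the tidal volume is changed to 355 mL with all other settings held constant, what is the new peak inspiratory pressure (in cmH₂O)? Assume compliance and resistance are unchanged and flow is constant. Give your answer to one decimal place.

24.0

PIP = Vt/C + R·V̇ + PEEP (constant-flow equation of motion).
Only the elastic term changes: ΔPIP = ΔVt / C = (355 − 410) / 30.6 = -1.797 cmH2O.
Original PIP = 410/30.6 + 7.5×0.7167 + 7 = 25.774 cmH2O; new PIP = 25.774 + (-1.797) = 23.977 cmH2O.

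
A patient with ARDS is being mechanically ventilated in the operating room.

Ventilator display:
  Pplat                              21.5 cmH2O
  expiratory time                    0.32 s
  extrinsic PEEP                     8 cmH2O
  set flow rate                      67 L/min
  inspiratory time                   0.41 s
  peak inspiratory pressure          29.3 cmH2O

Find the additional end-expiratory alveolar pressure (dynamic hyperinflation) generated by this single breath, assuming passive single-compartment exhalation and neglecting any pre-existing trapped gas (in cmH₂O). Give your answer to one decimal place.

Flow: 67 L/min ÷ 60 = 1.1167 L/s.
Vt = flow × Ti = 1.1167 L/s × 0.41 s × 1000 mL/L = 457.85 mL.
R = (PIP − Pplat)/V̇ = (29.3 − 21.5) / 1.1167 = 7.8/1.1167 = 6.985 cmH2O·s/L.
C = Vt/(Pplat − PEEP) = 457.85 / (21.5 − 8) = 457.85/13.5 = 33.915 mL/cmH2O.
τ = R × C = 6.985 × 0.03392 L/cmH2O = 0.2369 s.
Fraction remaining = e^(−Te/τ) = e^(−0.32/0.2369) = 0.259; trapped volume = 457.85 × 0.259 = 118.58 mL.
Additional alveolar pressure from trapping ≈ V_trapped / C = 118.58 / 33.915 = 3.496 cmH2O.

3.5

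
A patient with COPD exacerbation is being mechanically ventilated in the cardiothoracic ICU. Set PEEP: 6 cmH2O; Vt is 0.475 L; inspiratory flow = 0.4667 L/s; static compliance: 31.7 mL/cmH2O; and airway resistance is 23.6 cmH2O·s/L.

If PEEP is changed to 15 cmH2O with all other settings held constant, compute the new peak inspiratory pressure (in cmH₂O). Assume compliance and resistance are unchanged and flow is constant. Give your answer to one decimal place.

41.0

PIP = Vt/C + R·V̇ + PEEP (constant-flow equation of motion).
Only the baseline term changes: ΔPIP = ΔPEEP = 15 − 6 = 9.0 cmH2O.
Original PIP = 475/31.7 + 23.6×0.4667 + 6 = 31.998 cmH2O; new PIP = 31.998 + (9.0) = 40.998 cmH2O.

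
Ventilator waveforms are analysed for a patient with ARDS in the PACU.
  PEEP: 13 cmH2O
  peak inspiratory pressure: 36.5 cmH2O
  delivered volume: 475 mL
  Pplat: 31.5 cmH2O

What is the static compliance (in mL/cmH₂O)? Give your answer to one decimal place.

Cstat = Vt / (Pplat − PEEP) = 475 / (31.5 − 13) = 475 / 18.5 = 25.676 mL/cmH2O.

25.7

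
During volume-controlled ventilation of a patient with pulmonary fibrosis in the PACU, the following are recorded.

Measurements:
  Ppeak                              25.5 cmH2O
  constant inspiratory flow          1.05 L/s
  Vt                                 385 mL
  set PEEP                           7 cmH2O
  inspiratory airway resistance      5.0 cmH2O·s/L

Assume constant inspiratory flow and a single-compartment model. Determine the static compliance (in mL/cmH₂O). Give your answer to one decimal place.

Equation of motion (constant flow): PIP = Vt/C + R·V̇ + PEEP.
Vt/C = PIP − R·V̇ − PEEP = 25.5 − 5.0×1.05 − 7 = 25.5 − 5.25 − 7 = 13.25 cmH2O.
C = Vt / 13.25 = 385 / 13.25 = 29.057 mL/cmH2O.

29.1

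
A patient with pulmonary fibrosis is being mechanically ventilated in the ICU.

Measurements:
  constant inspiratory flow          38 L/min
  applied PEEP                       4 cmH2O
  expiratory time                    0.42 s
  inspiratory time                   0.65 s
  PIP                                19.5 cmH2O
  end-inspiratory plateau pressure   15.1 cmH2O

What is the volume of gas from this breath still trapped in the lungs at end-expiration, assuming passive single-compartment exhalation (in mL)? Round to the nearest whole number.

81

Flow: 38 L/min ÷ 60 = 0.6333 L/s.
Vt = flow × Ti = 0.6333 L/s × 0.65 s × 1000 mL/L = 411.65 mL.
R = (PIP − Pplat)/V̇ = (19.5 − 15.1) / 0.6333 = 4.4/0.6333 = 6.948 cmH2O·s/L.
C = Vt/(Pplat − PEEP) = 411.65 / (15.1 − 4) = 411.65/11.1 = 37.086 mL/cmH2O.
τ = R × C = 6.948 × 0.03709 L/cmH2O = 0.2577 s.
Fraction remaining = e^(−Te/τ) = e^(−0.42/0.2577) = 0.196.
Trapped volume = 411.65 × 0.196 = 80.683 mL.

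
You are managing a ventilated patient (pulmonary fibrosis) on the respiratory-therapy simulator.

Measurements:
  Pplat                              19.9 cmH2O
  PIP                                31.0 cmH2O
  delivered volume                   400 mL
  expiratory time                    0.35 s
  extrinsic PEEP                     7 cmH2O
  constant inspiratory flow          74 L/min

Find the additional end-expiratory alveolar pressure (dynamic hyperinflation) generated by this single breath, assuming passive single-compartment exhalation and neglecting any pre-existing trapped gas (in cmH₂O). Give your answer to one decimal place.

3.7

Flow: 74 L/min ÷ 60 = 1.2333 L/s.
R = (PIP − Pplat)/V̇ = (31.0 − 19.9) / 1.2333 = 11.1/1.2333 = 9.0 cmH2O·s/L.
C = Vt/(Pplat − PEEP) = 400.0 / (19.9 − 7) = 400.0/12.9 = 31.008 mL/cmH2O.
τ = R × C = 9.0 × 0.03101 L/cmH2O = 0.2791 s.
Fraction remaining = e^(−Te/τ) = e^(−0.35/0.2791) = 0.2854; trapped volume = 400.0 × 0.2854 = 114.16 mL.
Additional alveolar pressure from trapping ≈ V_trapped / C = 114.16 / 31.008 = 3.682 cmH2O.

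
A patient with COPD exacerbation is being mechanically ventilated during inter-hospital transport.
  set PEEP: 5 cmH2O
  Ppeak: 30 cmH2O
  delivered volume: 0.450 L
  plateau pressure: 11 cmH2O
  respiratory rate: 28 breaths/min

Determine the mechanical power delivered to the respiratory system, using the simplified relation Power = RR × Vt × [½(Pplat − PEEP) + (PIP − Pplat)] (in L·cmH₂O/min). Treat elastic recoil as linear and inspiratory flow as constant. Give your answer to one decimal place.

277.2

Per-breath work = Vt × [½(Pplat−PEEP) + (PIP−Pplat)] = 0.450 × [0.5×6.0 + 19.0] = 0.450 × 22.0 = 9.9 L·cmH2O.
Power = 28 × 9.9 = 277.2 L·cmH2O/min.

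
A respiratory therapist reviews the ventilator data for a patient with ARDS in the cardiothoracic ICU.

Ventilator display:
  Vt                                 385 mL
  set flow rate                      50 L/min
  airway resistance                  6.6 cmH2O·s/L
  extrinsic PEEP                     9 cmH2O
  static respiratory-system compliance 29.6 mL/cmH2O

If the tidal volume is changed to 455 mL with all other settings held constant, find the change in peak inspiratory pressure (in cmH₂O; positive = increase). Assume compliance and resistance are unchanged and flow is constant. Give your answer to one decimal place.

2.4

PIP = Vt/C + R·V̇ + PEEP (constant-flow equation of motion).
Only the elastic term changes: ΔPIP = ΔVt / C = (455 − 385) / 29.6 = 2.365 cmH2O.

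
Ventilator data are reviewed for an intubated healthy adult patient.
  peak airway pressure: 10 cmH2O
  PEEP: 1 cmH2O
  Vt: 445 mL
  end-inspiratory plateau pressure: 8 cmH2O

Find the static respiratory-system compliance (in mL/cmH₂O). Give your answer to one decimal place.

Cstat = Vt / (Pplat − PEEP) = 445 / (8 − 1) = 445 / 7.0 = 63.571 mL/cmH2O.

63.6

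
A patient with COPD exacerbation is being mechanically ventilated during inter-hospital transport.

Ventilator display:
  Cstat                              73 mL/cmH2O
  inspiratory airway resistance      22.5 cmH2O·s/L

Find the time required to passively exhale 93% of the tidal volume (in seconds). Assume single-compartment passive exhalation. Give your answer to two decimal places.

τ = R × C = 22.5 × 73 mL/cmH2O = 22.5 × 0.073 L/cmH2O = 1.643 s.
Exhaled fraction f = 1 − e^(−t/τ) → t = −τ·ln(1 − f) = −1.643·ln(0.07) = 4.369 s.

4.37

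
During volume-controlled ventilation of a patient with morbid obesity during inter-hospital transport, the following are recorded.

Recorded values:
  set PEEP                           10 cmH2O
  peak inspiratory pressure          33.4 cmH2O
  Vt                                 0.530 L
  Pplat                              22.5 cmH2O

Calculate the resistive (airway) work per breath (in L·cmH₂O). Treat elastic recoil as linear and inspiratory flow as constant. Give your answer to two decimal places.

With constant inspiratory flow the resistive pressure is constant at PIP − Pplat = 33.4 − 22.5 = 10.9 cmH2O, so resistive work = 10.9 × 0.530 = 5.777 L·cmH2O.

5.78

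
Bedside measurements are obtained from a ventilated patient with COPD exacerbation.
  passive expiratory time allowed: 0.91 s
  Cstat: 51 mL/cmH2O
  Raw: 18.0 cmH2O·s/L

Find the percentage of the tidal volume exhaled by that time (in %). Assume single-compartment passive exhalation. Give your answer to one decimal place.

62.9

τ = R × C = 18.0 × 51 mL/cmH2O = 18.0 × 0.051 L/cmH2O = 0.918 s.
Passive exhalation: V(t)/V₀ = e^(−t/τ) = e^(−0.91/0.918) = 0.3711.
Fraction exhaled = 1 − 0.3711 = 0.6289 → 62.89%.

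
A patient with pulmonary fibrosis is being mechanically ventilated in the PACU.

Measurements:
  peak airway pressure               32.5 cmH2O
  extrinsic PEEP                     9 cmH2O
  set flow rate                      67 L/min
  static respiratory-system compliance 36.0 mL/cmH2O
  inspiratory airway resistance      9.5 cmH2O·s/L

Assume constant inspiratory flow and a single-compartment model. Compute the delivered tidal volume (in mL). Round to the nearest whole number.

Flow: 67 L/min ÷ 60 = 1.1167 L/s.
Equation of motion (constant flow): PIP = Vt/C + R·V̇ + PEEP.
Vt/C = PIP − R·V̇ − PEEP = 32.5 − 10.609 − 9 = 12.891 cmH2O.
Vt = C × 12.891 = 36.0 × 12.891 = 464.08 mL.

464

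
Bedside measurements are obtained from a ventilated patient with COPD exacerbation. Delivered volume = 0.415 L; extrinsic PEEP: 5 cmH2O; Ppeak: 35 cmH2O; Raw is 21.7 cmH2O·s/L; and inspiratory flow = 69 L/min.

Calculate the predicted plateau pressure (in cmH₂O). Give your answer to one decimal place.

10.0

Flow: 69 L/min ÷ 60 = 1.15 L/s.
Pplat = PIP − Raw × flow = 35 − 21.7 × 1.15 = 35 − 24.955 = 10.045 cmH2O.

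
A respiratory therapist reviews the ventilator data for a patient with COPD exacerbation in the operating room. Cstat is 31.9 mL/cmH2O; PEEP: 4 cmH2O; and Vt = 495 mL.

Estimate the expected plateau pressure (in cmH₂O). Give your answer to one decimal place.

Pplat = PEEP + Vt / Cstat = 4 + 495 / 31.9 = 4 + 15.517 = 19.517 cmH2O.

19.5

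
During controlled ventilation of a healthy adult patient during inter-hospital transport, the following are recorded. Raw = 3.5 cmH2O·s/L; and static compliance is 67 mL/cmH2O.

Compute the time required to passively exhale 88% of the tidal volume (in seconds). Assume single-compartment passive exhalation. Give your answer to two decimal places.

τ = R × C = 3.5 × 67 mL/cmH2O = 3.5 × 0.067 L/cmH2O = 0.2345 s.
Exhaled fraction f = 1 − e^(−t/τ) → t = −τ·ln(1 − f) = −0.2345·ln(0.12) = 0.4972 s.

0.50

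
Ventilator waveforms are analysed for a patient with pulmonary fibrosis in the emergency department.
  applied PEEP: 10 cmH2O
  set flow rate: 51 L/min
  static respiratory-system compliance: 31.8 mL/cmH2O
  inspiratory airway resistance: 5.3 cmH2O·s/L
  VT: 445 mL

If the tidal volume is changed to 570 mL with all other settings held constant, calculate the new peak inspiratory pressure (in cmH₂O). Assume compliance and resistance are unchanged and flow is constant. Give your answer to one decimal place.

Flow: 51 L/min ÷ 60 = 0.85 L/s.
PIP = Vt/C + R·V̇ + PEEP (constant-flow equation of motion).
Only the elastic term changes: ΔPIP = ΔVt / C = (570 − 445) / 31.8 = 3.931 cmH2O.
Original PIP = 445/31.8 + 5.3×0.85 + 10 = 28.499 cmH2O; new PIP = 28.499 + (3.931) = 32.43 cmH2O.

32.4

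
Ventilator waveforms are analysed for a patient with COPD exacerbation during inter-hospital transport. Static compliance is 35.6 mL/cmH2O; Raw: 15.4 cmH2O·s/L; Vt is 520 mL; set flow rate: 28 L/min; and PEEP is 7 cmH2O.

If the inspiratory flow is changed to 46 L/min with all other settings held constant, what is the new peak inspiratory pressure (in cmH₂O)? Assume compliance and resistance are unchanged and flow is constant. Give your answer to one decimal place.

Flow: 28 L/min ÷ 60 = 0.4667 L/s.
New flow: 46 L/min ÷ 60 = 0.7667 L/s.
PIP = Vt/C + R·V̇ + PEEP (constant-flow equation of motion).
Only the resistive term changes: ΔPIP = R × ΔV̇ = 15.4 × (0.7667 − 0.4667) = 15.4 × 0.3 = 4.62 cmH2O.
Original PIP = 520/35.6 + 15.4×0.4667 + 7 = 28.794 cmH2O; new PIP = 28.794 + (4.62) = 33.414 cmH2O.

33.4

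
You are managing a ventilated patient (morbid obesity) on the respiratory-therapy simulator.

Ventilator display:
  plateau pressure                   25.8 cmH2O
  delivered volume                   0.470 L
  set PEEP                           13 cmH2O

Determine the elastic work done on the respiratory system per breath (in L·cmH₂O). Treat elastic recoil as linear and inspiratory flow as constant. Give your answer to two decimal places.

3.01

Elastic work ≈ ½ × (Pplat − PEEP) × Vt = 0.5 × (25.8 − 13) × 0.470 L = 0.5 × 12.8 × 0.470 = 3.008 L·cmH2O.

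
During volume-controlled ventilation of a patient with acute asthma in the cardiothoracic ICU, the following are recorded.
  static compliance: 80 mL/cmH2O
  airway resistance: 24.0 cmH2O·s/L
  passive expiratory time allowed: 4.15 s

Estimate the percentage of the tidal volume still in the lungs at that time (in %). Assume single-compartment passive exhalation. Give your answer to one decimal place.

11.5

τ = R × C = 24.0 × 80 mL/cmH2O = 24.0 × 0.080 L/cmH2O = 1.92 s.
Passive exhalation: V(t)/V₀ = e^(−t/τ) = e^(−4.15/1.92) = 0.1152.
Fraction remaining = 0.1152 → 11.52%.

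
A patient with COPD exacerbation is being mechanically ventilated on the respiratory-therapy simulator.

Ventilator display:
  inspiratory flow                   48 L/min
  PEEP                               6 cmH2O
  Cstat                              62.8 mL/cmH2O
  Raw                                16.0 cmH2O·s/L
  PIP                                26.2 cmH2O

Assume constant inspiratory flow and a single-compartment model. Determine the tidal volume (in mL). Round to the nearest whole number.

465

Flow: 48 L/min ÷ 60 = 0.8 L/s.
Equation of motion (constant flow): PIP = Vt/C + R·V̇ + PEEP.
Vt/C = PIP − R·V̇ − PEEP = 26.2 − 12.8 − 6 = 7.4 cmH2O.
Vt = C × 7.4 = 62.8 × 7.4 = 464.72 mL.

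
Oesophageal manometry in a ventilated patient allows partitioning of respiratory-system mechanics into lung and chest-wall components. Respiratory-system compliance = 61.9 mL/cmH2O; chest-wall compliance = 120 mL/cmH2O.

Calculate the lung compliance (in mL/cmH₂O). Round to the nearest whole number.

1/CL = 1/Crs − 1/Ccw.
1/CL = 1/61.9 − 1/120 = 0.007822.
CL = 127.84 mL/cmH2O.

128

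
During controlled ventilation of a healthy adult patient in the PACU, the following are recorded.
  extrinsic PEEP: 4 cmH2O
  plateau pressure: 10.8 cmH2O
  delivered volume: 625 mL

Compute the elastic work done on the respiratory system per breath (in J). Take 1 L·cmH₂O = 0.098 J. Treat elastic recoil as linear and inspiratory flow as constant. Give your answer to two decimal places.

Elastic work ≈ ½ × (Pplat − PEEP) × Vt = 0.5 × (10.8 − 4) × 0.625 L = 0.5 × 6.8 × 0.625 = 2.125 L·cmH2O.
× 0.098 J/(L·cmH2O) → 0.2083 J.

0.21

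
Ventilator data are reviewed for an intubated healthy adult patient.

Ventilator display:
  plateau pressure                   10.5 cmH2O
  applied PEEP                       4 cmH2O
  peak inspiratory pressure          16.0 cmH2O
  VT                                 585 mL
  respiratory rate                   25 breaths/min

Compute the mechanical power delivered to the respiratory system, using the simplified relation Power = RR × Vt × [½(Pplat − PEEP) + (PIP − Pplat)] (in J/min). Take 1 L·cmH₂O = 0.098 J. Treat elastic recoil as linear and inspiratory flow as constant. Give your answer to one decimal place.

Per-breath work = Vt × [½(Pplat−PEEP) + (PIP−Pplat)] = 0.585 × [0.5×6.5 + 5.5] = 0.585 × 8.75 = 5.119 L·cmH2O.
Power = 25 × 5.119 = 127.98 L·cmH2O/min.
× 0.098 J/(L·cmH2O) → 12.542 J/min.

12.5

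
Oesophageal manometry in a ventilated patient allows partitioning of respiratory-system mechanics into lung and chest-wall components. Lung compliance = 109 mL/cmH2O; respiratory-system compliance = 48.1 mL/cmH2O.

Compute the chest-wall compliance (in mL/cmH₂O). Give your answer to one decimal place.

86.1

1/Ccw = 1/Crs − 1/CL.
1/Ccw = 1/48.1 − 1/109 = 0.01162.
Ccw = 86.059 mL/cmH2O.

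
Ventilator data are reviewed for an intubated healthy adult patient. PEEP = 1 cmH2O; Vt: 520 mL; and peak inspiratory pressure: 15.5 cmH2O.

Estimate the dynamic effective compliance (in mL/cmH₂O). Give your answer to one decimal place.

Dynamic compliance = Vt / (PIP − PEEP) = 520 / (15.5 − 1) = 520 / 14.5 = 35.862 mL/cmH2O.

35.9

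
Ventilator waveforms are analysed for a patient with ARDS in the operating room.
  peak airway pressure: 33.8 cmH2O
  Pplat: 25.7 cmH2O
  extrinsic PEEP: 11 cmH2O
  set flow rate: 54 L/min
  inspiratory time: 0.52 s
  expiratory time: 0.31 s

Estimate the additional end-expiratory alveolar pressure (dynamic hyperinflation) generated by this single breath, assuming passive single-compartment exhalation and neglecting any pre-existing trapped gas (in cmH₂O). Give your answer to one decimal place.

5.0

Flow: 54 L/min ÷ 60 = 0.9 L/s.
Vt = flow × Ti = 0.9 L/s × 0.52 s × 1000 mL/L = 468.0 mL.
R = (PIP − Pplat)/V̇ = (33.8 − 25.7) / 0.9 = 8.1/0.9 = 9.0 cmH2O·s/L.
C = Vt/(Pplat − PEEP) = 468.0 / (25.7 − 11) = 468.0/14.7 = 31.837 mL/cmH2O.
τ = R × C = 9.0 × 0.03184 L/cmH2O = 0.2866 s.
Fraction remaining = e^(−Te/τ) = e^(−0.31/0.2866) = 0.339; trapped volume = 468.0 × 0.339 = 158.65 mL.
Additional alveolar pressure from trapping ≈ V_trapped / C = 158.65 / 31.837 = 4.983 cmH2O.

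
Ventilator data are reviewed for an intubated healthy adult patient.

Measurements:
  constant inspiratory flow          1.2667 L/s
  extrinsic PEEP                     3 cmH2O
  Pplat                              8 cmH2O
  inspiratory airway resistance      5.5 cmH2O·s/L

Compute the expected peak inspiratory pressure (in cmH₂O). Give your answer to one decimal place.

15.0

PIP = Pplat + Raw × flow = 8 + 5.5 × 1.2667 = 8 + 6.967 = 14.967 cmH2O.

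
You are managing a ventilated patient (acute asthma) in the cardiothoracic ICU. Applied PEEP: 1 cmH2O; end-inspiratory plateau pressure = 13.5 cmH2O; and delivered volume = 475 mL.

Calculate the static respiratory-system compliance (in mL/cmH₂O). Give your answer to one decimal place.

Cstat = Vt / (Pplat − PEEP) = 475 / (13.5 − 1) = 475 / 12.5 = 38.0 mL/cmH2O.

38.0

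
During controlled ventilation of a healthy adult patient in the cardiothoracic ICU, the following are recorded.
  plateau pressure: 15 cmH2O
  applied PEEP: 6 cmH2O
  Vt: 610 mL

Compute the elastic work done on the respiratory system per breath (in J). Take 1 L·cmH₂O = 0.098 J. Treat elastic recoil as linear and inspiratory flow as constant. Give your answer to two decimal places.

0.27

Elastic work ≈ ½ × (Pplat − PEEP) × Vt = 0.5 × (15 − 6) × 0.610 L = 0.5 × 9.0 × 0.610 = 2.745 L·cmH2O.
× 0.098 J/(L·cmH2O) → 0.269 J.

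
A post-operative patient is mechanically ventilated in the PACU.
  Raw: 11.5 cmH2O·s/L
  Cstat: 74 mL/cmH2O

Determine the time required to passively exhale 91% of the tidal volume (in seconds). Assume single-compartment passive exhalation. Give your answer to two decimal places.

τ = R × C = 11.5 × 74 mL/cmH2O = 11.5 × 0.074 L/cmH2O = 0.851 s.
Exhaled fraction f = 1 − e^(−t/τ) → t = −τ·ln(1 − f) = −0.851·ln(0.09) = 2.049 s.

2.05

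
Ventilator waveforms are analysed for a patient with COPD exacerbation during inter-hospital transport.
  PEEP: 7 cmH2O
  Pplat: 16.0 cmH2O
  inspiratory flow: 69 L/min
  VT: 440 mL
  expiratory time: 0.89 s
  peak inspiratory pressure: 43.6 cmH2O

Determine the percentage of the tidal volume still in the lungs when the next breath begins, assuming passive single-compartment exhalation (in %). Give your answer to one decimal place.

Flow: 69 L/min ÷ 60 = 1.15 L/s.
R = (PIP − Pplat)/V̇ = (43.6 − 16.0) / 1.15 = 27.6/1.15 = 24.0 cmH2O·s/L.
C = Vt/(Pplat − PEEP) = 440.0 / (16.0 − 7) = 440.0/9.0 = 48.889 mL/cmH2O.
τ = R × C = 24.0 × 0.04889 L/cmH2O = 1.173 s.
Fraction remaining at end-expiration = e^(−Te/τ) = e^(−0.89/1.173) = 0.4683 → 46.83%.

46.8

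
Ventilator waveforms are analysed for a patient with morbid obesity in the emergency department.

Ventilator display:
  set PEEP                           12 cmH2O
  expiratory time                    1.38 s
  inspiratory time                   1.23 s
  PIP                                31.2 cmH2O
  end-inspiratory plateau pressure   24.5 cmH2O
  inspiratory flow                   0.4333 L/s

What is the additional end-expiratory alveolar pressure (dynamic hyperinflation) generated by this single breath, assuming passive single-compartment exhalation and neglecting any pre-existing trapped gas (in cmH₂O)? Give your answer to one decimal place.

Vt = flow × Ti = 0.4333 L/s × 1.23 s × 1000 mL/L = 532.96 mL.
R = (PIP − Pplat)/V̇ = (31.2 − 24.5) / 0.4333 = 6.7/0.4333 = 15.463 cmH2O·s/L.
C = Vt/(Pplat − PEEP) = 532.96 / (24.5 − 12) = 532.96/12.5 = 42.637 mL/cmH2O.
τ = R × C = 15.463 × 0.04264 L/cmH2O = 0.6593 s.
Fraction remaining = e^(−Te/τ) = e^(−1.38/0.6593) = 0.1233; trapped volume = 532.96 × 0.1233 = 65.714 mL.
Additional alveolar pressure from trapping ≈ V_trapped / C = 65.714 / 42.637 = 1.541 cmH2O.

1.5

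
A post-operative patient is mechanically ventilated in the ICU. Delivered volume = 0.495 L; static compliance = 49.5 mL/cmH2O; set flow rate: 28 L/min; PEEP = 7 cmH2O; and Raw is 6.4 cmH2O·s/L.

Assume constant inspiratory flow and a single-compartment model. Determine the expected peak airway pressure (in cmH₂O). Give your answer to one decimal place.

Flow: 28 L/min ÷ 60 = 0.4667 L/s.
Equation of motion (constant flow): PIP = Vt/C + R·V̇ + PEEP.
PIP = 495/49.5 + 6.4×0.4667 + 7 = 10.0 + 2.987 + 7 = 19.987 cmH2O.

20.0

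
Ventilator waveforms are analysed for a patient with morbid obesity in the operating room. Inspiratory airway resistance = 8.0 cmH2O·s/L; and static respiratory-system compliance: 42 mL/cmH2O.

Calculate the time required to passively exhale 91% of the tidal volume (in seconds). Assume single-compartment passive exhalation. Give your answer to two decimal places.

0.81

τ = R × C = 8.0 × 42 mL/cmH2O = 8.0 × 0.042 L/cmH2O = 0.336 s.
Exhaled fraction f = 1 − e^(−t/τ) → t = −τ·ln(1 − f) = −0.336·ln(0.09) = 0.8091 s.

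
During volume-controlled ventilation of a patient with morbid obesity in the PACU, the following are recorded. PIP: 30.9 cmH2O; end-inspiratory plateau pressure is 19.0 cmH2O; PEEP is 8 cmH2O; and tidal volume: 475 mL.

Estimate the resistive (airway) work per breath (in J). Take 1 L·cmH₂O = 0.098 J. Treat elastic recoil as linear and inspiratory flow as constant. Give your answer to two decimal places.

0.55

With constant inspiratory flow the resistive pressure is constant at PIP − Pplat = 30.9 − 19.0 = 11.9 cmH2O, so resistive work = 11.9 × 0.475 = 5.653 L·cmH2O.
× 0.098 J/(L·cmH2O) → 0.554 J.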